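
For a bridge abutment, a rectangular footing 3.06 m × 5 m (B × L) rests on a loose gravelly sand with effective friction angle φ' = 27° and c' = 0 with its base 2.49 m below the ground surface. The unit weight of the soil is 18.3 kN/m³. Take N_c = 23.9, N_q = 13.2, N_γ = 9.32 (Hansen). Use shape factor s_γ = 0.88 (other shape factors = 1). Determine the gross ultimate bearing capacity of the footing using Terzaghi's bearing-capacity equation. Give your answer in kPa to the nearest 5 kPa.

Overburden at base level: q = 18.3 × 2.49 = 45.567 kPa.
Surcharge term q·N_q = 45.567 × 13.2 = 601.48 kPa; self-weight term 0.5·γ·B·N_γ·s_γ = 0.5 × 18.3 × 3.06 × 9.32 × 0.88 = 229.64 kPa.
q_ult = 601.48 + 229.64 = 831.12 kPa.

q_ult ≈ 830 kPa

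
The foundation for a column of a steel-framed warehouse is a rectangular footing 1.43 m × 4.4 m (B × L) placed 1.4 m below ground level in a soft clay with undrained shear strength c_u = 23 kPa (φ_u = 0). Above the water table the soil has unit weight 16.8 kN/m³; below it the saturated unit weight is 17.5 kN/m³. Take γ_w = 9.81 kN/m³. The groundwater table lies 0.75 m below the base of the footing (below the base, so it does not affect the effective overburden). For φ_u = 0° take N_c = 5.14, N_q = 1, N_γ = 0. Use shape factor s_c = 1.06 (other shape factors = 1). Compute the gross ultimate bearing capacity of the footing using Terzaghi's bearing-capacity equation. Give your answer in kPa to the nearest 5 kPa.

q_ult ≈ 150 kPa

q = γ·D_f = 16.8 × 1.4 = 23.52 kPa.
c·N_c·s_c = 23 × 5.14 × 1.06 = 125.31 kPa
q·N_q = 23.52 × 1 = 23.52 kPa
q_ult = 125.31 + 23.52 = 148.83 kPa.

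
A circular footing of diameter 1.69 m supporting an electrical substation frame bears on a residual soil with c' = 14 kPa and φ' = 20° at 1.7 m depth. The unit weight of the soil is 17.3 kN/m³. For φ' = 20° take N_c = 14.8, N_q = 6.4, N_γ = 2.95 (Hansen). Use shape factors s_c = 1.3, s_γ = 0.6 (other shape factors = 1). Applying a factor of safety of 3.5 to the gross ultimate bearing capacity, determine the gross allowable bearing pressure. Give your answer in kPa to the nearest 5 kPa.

q_all ≈ 140 kPa

Effective surcharge at the founding depth q = γ·D_f = 17.3 × 1.7 = 29.41 kPa.
q_ult = c·N_c·s_c + q·N_q + 0.5·γ·B·N_γ·s_γ
     = 14 × 14.8 × 1.3 + 29.41 × 6.4 + 0.5 × 17.3 × 1.69 × 2.95 × 0.6
     = 269.36 + 188.22 + 25.875 = 483.46 kPa.
q_all = q_ult / FS = 483.46 / 3.5 = 138.13 kPa.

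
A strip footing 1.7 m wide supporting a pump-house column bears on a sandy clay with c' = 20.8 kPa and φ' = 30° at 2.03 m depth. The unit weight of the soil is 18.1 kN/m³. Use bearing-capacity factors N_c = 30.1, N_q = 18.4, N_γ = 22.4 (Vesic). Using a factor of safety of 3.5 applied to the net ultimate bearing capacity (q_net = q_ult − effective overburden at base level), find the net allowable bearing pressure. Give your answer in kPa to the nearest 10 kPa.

Overburden at base level: q = 18.1 × 2.03 = 36.743 kPa.
Cohesion term c·N_c = 20.8 × 30.1 = 626.08 kPa; surcharge term q·N_q = 36.743 × 18.4 = 676.07 kPa; self-weight term 0.5·γ·B·N_γ = 0.5 × 18.1 × 1.7 × 22.4 = 344.62 kPa.
q_ult = 626.08 + 676.07 + 344.62 = 1646.8 kPa.
Net ultimate: q_net = 1646.8 − 36.743 = 1610 kPa.
q_all(net) = 1610 / 3.5 = 460.01 kPa.

q_all(net) ≈ 460 kPa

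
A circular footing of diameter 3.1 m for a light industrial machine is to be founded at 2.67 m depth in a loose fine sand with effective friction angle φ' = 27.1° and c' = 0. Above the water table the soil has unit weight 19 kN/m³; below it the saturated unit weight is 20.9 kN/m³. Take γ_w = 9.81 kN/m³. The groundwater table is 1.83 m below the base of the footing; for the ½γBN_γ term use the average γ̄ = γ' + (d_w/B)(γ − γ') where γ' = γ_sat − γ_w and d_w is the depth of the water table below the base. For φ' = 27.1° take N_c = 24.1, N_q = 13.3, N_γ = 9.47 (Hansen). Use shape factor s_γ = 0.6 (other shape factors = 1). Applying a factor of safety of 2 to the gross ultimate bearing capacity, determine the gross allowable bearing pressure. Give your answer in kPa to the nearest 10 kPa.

Overburden at base level: q = 19 × 2.67 = 50.73 kPa.
The water table is 1.83 m below the base (< B = 3.1 m), so the ½γBN_γ term uses γ̄ = γ' + (d_w/B)(γ − γ') = 11.09 + (1.83/3.1)(19 − 11.09) = 15.759 kN/m³.
Surcharge term q·N_q = 50.73 × 13.3 = 674.71 kPa; self-weight term 0.5·γ·B·N_γ·s_γ = 0.5 × 15.759 × 3.1 × 9.47 × 0.6 = 138.8 kPa.
q_ult = 674.71 + 138.8 = 813.5 kPa.
q_all = q_ult / FS = 813.5 / 2 = 406.75 kPa.

q_all ≈ 410 kPa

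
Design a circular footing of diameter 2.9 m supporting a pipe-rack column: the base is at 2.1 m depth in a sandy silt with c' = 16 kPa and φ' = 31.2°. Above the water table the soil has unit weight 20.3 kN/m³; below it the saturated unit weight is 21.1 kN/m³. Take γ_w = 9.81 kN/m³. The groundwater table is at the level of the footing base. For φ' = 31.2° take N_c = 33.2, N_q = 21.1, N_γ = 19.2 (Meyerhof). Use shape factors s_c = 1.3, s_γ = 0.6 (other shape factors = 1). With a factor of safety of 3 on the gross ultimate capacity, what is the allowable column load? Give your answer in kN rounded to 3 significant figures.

P_all ≈ 3920 kN

Overburden at base level: q = 20.3 × 2.1 = 42.63 kPa.
Below the base the soil is submerged, so the ½γBN_γ term uses γ' = 21.1 − 9.81 = 11.29 kN/m³.
Cohesion term c·N_c·s_c = 16 × 33.2 × 1.3 = 690.56 kPa; surcharge term q·N_q = 42.63 × 21.1 = 899.49 kPa; self-weight term 0.5·γ·B·N_γ·s_γ = 0.5 × 11.29 × 2.9 × 19.2 × 0.6 = 188.59 kPa.
q_ult = 690.56 + 899.49 + 188.59 = 1778.6 kPa.
Gross allowable pressure q_all = 1778.6 / 3 = 592.88 kPa.
Footing area = 6.6052 m², so allowable column load = 592.88 × 6.6052 = 3916.1 kN.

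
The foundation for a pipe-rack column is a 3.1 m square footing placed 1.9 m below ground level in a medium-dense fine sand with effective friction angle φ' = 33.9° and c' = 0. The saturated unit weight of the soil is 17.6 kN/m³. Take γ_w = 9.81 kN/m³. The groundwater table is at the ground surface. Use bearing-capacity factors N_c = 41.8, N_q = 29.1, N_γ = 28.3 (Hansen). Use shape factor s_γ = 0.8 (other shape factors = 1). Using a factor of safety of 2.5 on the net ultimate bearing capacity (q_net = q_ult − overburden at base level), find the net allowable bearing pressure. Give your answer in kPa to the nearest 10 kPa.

q_all(net) ≈ 280 kPa

γ' = 17.6 − 9.81 = 7.79 kN/m³ (submerged throughout). q = 7.79 × 1.9 = 14.801 kPa; the same γ' applies in the ½γBN_γ term.
q·N_q = 14.801 × 29.1 = 430.71 kPa
0.5·γ·B·N_γ·s_γ = 0.5 × 7.79 × 3.1 × 28.3 × 0.8 = 273.37 kPa
q_ult = 430.71 + 273.37 = 704.08 kPa.
q_net = 704.08 − 14.801 = 689.27 kPa.
q_all(net) = 689.27 / 2.5 = 275.71 kPa.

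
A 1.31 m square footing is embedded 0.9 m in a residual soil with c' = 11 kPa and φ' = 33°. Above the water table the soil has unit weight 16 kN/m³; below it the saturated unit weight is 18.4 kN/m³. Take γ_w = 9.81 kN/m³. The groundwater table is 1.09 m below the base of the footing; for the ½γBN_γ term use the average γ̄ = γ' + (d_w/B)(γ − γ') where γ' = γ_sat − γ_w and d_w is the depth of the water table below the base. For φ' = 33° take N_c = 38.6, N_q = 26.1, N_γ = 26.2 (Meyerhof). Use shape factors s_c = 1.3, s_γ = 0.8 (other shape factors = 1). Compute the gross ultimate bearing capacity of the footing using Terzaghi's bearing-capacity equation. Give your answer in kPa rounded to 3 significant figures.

Overburden at base level: q = 16 × 0.9 = 14.4 kPa.
The water table is 1.09 m below the base (< B = 1.31 m), so the ½γBN_γ term uses γ̄ = γ' + (d_w/B)(γ − γ') = 8.59 + (1.09/1.31)(16 − 8.59) = 14.756 kN/m³.
Cohesion term c·N_c·s_c = 11 × 38.6 × 1.3 = 551.98 kPa; surcharge term q·N_q = 14.4 × 26.1 = 375.84 kPa; self-weight term 0.5·γ·B·N_γ·s_γ = 0.5 × 14.756 × 1.31 × 26.2 × 0.8 = 202.58 kPa.
q_ult = 551.98 + 375.84 + 202.58 = 1130.4 kPa.

q_ult ≈ 1130 kPa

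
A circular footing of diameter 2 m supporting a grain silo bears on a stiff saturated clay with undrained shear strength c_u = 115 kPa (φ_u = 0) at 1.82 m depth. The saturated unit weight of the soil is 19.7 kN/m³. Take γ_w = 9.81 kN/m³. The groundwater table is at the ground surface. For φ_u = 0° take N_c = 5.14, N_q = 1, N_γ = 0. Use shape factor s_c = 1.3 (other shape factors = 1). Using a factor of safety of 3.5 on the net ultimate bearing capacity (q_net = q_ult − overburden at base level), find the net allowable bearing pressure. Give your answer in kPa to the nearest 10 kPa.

q_all(net) ≈ 220 kPa

Water table at ground surface, so effective unit weight γ' = 19.7 − 9.81 = 9.89 kN/m³ is used throughout; overburden q = 9.89 × 1.82 = 18 kPa.
Cohesion term c·N_c·s_c = 115 × 5.14 × 1.3 = 768.43 kPa; surcharge term q·N_q = 18 × 1 = 18 kPa.
q_ult = 768.43 + 18 = 786.43 kPa.
q_net = 786.43 − 18 = 768.43 kPa.
q_all(net) = 768.43 / 3.5 = 219.55 kPa.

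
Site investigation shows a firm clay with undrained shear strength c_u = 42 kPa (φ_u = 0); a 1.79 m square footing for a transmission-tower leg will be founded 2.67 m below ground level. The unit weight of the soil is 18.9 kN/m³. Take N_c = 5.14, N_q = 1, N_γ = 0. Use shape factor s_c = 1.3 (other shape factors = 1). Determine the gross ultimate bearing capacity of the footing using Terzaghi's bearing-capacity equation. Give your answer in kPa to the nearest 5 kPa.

q_ult ≈ 330 kPa

Overburden at base level: q = 18.9 × 2.67 = 50.463 kPa.
Cohesion term c·N_c·s_c = 42 × 5.14 × 1.3 = 280.64 kPa; surcharge term q·N_q = 50.463 × 1 = 50.463 kPa.
q_ult = 280.64 + 50.463 = 331.11 kPa.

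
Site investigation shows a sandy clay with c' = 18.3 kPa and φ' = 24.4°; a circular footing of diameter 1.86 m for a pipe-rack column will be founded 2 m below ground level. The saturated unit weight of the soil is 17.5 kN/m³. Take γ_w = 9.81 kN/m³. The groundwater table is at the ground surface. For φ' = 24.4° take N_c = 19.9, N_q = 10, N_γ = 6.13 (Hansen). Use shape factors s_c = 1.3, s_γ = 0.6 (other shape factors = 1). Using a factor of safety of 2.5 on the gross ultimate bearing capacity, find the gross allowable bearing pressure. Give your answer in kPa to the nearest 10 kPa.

γ' = 17.5 − 9.81 = 7.69 kN/m³ (submerged throughout). q = 7.69 × 2 = 15.38 kPa; the same γ' applies in the ½γBN_γ term.
c·N_c·s_c = 18.3 × 19.9 × 1.3 = 473.42 kPa
q·N_q = 15.38 × 10 = 153.8 kPa
0.5·γ·B·N_γ·s_γ = 0.5 × 7.69 × 1.86 × 6.13 × 0.6 = 26.304 kPa
q_ult = 473.42 + 153.8 + 26.304 = 653.52 kPa.
q_all = 653.52 / 2.5 = 261.41 kPa.

q_all ≈ 260 kPa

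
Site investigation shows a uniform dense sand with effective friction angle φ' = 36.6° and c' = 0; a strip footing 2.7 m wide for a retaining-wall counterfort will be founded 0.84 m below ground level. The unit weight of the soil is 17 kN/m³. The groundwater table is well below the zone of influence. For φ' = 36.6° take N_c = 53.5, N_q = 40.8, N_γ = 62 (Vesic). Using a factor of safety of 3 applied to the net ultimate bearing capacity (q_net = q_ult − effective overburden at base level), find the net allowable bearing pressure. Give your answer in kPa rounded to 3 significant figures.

q_all(net) ≈ 664 kPa

Effective surcharge at the founding depth q = γ·D_f = 17 × 0.84 = 14.28 kPa.
q_ult = q·N_q + 0.5·γ·B·N_γ
     = 14.28 × 40.8 + 0.5 × 17 × 2.7 × 62
     = 582.62 + 1422.9 = 2005.5 kPa.
Net ultimate: q_net = 2005.5 − 14.28 = 1991.2 kPa.
q_all(net) = 1991.2 / 3 = 663.75 kPa.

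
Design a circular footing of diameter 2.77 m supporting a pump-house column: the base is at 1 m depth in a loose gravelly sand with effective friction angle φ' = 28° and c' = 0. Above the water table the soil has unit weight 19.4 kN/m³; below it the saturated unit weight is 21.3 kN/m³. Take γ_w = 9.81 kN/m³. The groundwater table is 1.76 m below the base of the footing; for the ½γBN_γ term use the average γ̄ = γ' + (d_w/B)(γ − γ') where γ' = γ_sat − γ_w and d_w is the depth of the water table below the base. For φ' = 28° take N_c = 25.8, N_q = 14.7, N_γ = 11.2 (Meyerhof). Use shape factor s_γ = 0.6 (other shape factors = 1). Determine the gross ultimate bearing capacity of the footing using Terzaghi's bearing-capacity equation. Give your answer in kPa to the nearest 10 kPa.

q_ult ≈ 440 kPa

Overburden at base level: q = 19.4 × 1 = 19.4 kPa.
The water table is 1.76 m below the base (< B = 2.77 m), so the ½γBN_γ term uses γ̄ = γ' + (d_w/B)(γ − γ') = 11.49 + (1.76/2.77)(19.4 − 11.49) = 16.516 kN/m³.
Surcharge term q·N_q = 19.4 × 14.7 = 285.18 kPa; self-weight term 0.5·γ·B·N_γ·s_γ = 0.5 × 16.516 × 2.77 × 11.2 × 0.6 = 153.72 kPa.
q_ult = 285.18 + 153.72 = 438.9 kPa.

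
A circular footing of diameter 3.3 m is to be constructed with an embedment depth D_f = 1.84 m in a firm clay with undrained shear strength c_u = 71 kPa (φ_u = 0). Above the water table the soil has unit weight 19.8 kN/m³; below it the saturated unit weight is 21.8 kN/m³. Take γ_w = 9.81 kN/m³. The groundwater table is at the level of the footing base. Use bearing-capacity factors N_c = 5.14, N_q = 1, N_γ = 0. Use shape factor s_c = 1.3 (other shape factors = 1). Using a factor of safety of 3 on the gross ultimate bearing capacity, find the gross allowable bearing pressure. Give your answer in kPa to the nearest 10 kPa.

q_all ≈ 170 kPa

Overburden at base level: q = 19.8 × 1.84 = 36.432 kPa.
Cohesion term c·N_c·s_c = 71 × 5.14 × 1.3 = 474.42 kPa; surcharge term q·N_q = 36.432 × 1 = 36.432 kPa.
q_ult = 474.42 + 36.432 = 510.85 kPa.
q_all = 510.85 / 3 = 170.28 kPa.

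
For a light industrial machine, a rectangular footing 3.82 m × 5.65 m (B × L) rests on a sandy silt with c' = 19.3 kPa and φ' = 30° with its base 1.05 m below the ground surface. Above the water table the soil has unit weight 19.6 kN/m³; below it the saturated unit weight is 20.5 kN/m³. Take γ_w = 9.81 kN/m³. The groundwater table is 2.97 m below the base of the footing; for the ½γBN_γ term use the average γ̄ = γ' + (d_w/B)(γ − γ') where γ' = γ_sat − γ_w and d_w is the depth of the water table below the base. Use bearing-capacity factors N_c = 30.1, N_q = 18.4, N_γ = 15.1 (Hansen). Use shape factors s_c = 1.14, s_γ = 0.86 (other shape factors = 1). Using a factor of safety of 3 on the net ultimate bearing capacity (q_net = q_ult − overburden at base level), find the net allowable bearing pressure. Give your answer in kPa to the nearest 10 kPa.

Effective surcharge at the founding depth q = γ·D_f = 19.6 × 1.05 = 20.58 kPa.
With d_w = 2.97 m < B, γ̄ = 10.69 + (2.97/3.82) × (19.6 − 10.69) = 17.617 kN/m³.
q_ult = c·N_c·s_c + q·N_q + 0.5·γ·B·N_γ·s_γ
     = 19.3 × 30.1 × 1.14 + 20.58 × 18.4 + 0.5 × 17.617 × 3.82 × 15.1 × 0.86
     = 662.26 + 378.67 + 436.97 = 1477.9 kPa.
q_net = 1477.9 − 20.58 = 1457.3 kPa.
q_all(net) = 1457.3 / 3 = 485.77 kPa.

q_all(net) ≈ 490 kPa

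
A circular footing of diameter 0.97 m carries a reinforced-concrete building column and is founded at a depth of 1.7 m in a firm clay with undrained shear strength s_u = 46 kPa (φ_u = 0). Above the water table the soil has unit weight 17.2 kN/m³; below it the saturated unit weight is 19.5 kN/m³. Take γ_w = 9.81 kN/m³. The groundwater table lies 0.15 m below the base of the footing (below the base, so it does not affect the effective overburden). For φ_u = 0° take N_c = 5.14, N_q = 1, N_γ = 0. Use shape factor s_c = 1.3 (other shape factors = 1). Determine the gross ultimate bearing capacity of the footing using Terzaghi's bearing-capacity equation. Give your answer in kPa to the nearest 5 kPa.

q_ult ≈ 335 kPa

Overburden at base level: q = 17.2 × 1.7 = 29.24 kPa.
Cohesion term c·N_c·s_c = 46 × 5.14 × 1.3 = 307.37 kPa; surcharge term q·N_q = 29.24 × 1 = 29.24 kPa.
q_ult = 307.37 + 29.24 = 336.61 kPa.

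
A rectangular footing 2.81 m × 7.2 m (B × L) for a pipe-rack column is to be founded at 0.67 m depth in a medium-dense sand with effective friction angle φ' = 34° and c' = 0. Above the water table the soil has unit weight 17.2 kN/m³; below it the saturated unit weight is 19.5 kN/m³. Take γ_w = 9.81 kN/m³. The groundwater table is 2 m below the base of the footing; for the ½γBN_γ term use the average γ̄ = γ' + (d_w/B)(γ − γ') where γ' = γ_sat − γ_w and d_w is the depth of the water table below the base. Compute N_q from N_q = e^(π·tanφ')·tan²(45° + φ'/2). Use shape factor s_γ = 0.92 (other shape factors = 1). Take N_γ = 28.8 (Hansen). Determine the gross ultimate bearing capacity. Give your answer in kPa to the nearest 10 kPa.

tan34° = 0.6745, so N_q = e^(π×0.6745)·tan²(62°) = 8.323 × 3.537 = 29.44.
q = γ·D_f = 17.2 × 0.67 = 11.524 kPa.
γ' = 9.69 kN/m³; averaging over the depth B below the base, γ̄ = γ' + (d_w/B)(γ − γ') = 15.035 kN/m³.
q·N_q = 11.524 × 29.44 = 339.26 kPa
0.5·γ·B·N_γ·s_γ = 0.5 × 15.035 × 2.81 × 28.8 × 0.92 = 559.71 kPa
q_ult = 339.26 + 559.71 = 898.98 kPa.

q_ult ≈ 900 kPa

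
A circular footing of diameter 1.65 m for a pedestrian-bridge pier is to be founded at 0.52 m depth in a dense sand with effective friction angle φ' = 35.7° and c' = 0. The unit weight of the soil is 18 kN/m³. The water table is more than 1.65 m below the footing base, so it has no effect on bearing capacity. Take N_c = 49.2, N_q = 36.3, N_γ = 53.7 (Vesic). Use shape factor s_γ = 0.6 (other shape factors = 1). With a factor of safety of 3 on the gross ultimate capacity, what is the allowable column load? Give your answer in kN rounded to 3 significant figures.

P_all ≈ 583 kN

Effective surcharge at the founding depth q = γ·D_f = 18 × 0.52 = 9.36 kPa.
q_ult = q·N_q + 0.5·γ·B·N_γ·s_γ
     = 9.36 × 36.3 + 0.5 × 18 × 1.65 × 53.7 × 0.6
     = 339.77 + 478.47 = 818.23 kPa.
Gross allowable pressure q_all = 818.23 / 3 = 272.74 kPa.
Footing area = 2.1382 m², so allowable column load = 272.74 × 2.1382 = 583.18 kN.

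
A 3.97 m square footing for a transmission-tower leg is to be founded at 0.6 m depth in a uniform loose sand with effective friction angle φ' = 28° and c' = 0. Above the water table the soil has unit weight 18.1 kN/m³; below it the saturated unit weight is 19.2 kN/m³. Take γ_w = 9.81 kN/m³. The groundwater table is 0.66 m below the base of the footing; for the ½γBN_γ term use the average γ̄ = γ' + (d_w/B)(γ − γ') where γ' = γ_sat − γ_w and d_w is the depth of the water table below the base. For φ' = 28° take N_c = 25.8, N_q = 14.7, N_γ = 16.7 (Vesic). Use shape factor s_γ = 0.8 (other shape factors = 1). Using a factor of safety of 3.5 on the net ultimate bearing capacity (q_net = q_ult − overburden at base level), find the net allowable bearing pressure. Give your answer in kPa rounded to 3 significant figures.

q_all(net) ≈ 125 kPa

Effective surcharge at the founding depth q = γ·D_f = 18.1 × 0.6 = 10.86 kPa.
With d_w = 0.66 m < B, γ̄ = 9.39 + (0.66/3.97) × (18.1 − 9.39) = 10.838 kN/m³.
q_ult = q·N_q + 0.5·γ·B·N_γ·s_γ
     = 10.86 × 14.7 + 0.5 × 10.838 × 3.97 × 16.7 × 0.8
     = 159.64 + 287.42 = 447.06 kPa.
q_net = 447.06 − 10.86 = 436.2 kPa.
q_all(net) = 436.2 / 3.5 = 124.63 kPa.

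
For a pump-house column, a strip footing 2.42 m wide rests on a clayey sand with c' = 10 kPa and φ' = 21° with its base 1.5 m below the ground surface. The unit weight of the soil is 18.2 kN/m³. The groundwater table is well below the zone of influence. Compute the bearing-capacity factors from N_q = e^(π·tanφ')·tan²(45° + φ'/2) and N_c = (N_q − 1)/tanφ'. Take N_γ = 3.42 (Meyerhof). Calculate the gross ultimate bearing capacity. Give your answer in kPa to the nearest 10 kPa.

tan21° = 0.3839, so N_q = e^(π×0.3839)·tan²(55.5°) = 3.34 × 2.117 = 7.07.
N_c = (7.07 − 1)/tan21° = 15.81.
Effective surcharge at the founding depth q = γ·D_f = 18.2 × 1.5 = 27.3 kPa.
q_ult = c·N_c + q·N_q + 0.5·γ·B·N_γ
     = 10 × 15.815 + 27.3 × 7.0708 + 0.5 × 18.2 × 2.42 × 3.42
     = 158.15 + 193.03 + 75.315 = 426.5 kPa.

q_ult ≈ 430 kPa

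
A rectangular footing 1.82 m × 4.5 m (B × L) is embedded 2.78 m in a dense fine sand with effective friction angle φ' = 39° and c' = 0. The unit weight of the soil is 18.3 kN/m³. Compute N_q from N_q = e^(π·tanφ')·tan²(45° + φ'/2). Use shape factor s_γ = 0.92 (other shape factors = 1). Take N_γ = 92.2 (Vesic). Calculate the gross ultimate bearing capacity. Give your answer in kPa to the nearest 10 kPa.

tan39° = 0.8098, so N_q = e^(π×0.8098)·tan²(64.5°) = 12.731 × 4.395 = 55.96.
Overburden at base level: q = 18.3 × 2.78 = 50.874 kPa.
Surcharge term q·N_q = 50.874 × 55.957 = 2846.8 kPa; self-weight term 0.5·γ·B·N_γ·s_γ = 0.5 × 18.3 × 1.82 × 92.2 × 0.92 = 1412.6 kPa.
q_ult = 2846.8 + 1412.6 = 4259.4 kPa.

q_ult ≈ 4260 kPa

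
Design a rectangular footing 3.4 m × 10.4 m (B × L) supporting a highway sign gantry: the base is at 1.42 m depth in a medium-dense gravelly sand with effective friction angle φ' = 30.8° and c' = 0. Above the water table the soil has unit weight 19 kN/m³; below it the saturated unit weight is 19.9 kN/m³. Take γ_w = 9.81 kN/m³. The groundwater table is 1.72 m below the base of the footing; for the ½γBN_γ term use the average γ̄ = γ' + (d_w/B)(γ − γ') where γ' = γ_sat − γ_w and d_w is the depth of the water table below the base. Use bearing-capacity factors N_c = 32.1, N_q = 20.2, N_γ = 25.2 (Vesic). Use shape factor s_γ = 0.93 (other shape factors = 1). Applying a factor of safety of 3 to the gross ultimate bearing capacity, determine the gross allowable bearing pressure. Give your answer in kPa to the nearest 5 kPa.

Effective surcharge at the founding depth q = γ·D_f = 19 × 1.42 = 26.98 kPa.
With d_w = 1.72 m < B, γ̄ = 10.09 + (1.72/3.4) × (19 − 10.09) = 14.597 kN/m³.
q_ult = q·N_q + 0.5·γ·B·N_γ·s_γ
     = 26.98 × 20.2 + 0.5 × 14.597 × 3.4 × 25.2 × 0.93
     = 545 + 581.58 = 1126.6 kPa.
q_all = q_ult / FS = 1126.6 / 3 = 375.52 kPa.

q_all ≈ 375 kPa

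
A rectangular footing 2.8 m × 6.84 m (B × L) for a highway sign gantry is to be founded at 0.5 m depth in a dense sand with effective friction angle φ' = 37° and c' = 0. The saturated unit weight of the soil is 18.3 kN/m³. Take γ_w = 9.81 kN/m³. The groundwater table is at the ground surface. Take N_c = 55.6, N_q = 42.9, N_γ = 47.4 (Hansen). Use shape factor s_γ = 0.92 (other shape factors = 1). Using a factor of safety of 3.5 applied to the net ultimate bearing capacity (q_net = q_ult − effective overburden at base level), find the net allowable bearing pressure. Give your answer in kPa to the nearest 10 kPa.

γ' = 18.3 − 9.81 = 8.49 kN/m³ (submerged throughout). q = 8.49 × 0.5 = 4.245 kPa; the same γ' applies in the ½γBN_γ term.
q·N_q = 4.245 × 42.9 = 182.11 kPa
0.5·γ·B·N_γ·s_γ = 0.5 × 8.49 × 2.8 × 47.4 × 0.92 = 518.32 kPa
q_ult = 182.11 + 518.32 = 700.44 kPa.
Net ultimate: q_net = 700.44 − 4.245 = 696.19 kPa.
q_all(net) = 696.19 / 3.5 = 198.91 kPa.

q_all(net) ≈ 200 kPa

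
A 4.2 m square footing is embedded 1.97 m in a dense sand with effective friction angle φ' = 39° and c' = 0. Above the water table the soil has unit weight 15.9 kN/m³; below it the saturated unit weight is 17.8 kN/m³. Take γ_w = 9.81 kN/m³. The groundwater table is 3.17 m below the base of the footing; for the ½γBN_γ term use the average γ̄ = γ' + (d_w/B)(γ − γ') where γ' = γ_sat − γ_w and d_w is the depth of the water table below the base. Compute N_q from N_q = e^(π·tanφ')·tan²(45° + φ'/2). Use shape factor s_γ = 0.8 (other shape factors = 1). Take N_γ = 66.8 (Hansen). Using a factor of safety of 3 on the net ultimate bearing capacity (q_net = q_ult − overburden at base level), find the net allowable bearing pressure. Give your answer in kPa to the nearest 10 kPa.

N_q = e^(π·tan39°)·tan²(64.5°) = 55.96.
q = γ·D_f = 15.9 × 1.97 = 31.323 kPa.
γ' = 7.99 kN/m³; averaging over the depth B below the base, γ̄ = γ' + (d_w/B)(γ − γ') = 13.96 kN/m³.
q·N_q = 31.323 × 55.957 = 1752.8 kPa
0.5·γ·B·N_γ·s_γ = 0.5 × 13.96 × 4.2 × 66.8 × 0.8 = 1566.7 kPa
q_ult = 1752.8 + 1566.7 = 3319.4 kPa.
q_net = 3319.4 − 31.323 = 3288.1 kPa.
q_all(net) = 3288.1 / 3 = 1096 kPa.

q_all(net) ≈ 1100 kPa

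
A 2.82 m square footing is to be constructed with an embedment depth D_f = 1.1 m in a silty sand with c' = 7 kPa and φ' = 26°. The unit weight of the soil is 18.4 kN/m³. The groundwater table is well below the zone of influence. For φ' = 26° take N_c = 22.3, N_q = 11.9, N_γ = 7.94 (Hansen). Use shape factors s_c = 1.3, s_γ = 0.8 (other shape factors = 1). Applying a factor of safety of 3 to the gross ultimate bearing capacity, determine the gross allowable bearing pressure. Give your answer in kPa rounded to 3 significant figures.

q_all ≈ 203 kPa

q = γ·D_f = 18.4 × 1.1 = 20.24 kPa.
c·N_c·s_c = 7 × 22.3 × 1.3 = 202.93 kPa
q·N_q = 20.24 × 11.9 = 240.86 kPa
0.5·γ·B·N_γ·s_γ = 0.5 × 18.4 × 2.82 × 7.94 × 0.8 = 164.8 kPa
q_ult = 202.93 + 240.86 + 164.8 = 608.58 kPa.
q_all = q_ult / FS = 608.58 / 3 = 202.86 kPa.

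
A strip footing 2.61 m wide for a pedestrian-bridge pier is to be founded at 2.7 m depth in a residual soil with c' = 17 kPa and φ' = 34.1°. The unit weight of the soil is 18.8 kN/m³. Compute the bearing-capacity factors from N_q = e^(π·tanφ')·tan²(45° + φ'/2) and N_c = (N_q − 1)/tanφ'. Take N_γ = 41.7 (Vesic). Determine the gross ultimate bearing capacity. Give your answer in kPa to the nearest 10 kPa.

q_ult ≈ 3260 kPa

tan34.1° = 0.6771, so N_q = e^(π×0.6771)·tan²(62.05°) = 8.39 × 3.552 = 29.8.
N_c = (29.8 − 1)/tan34.1° = 42.54.
Effective surcharge at the founding depth q = γ·D_f = 18.8 × 2.7 = 50.76 kPa.
q_ult = c·N_c + q·N_q + 0.5·γ·B·N_γ
     = 17 × 42.539 + 50.76 × 29.801 + 0.5 × 18.8 × 2.61 × 41.7
     = 723.17 + 1512.7 + 1023.1 = 3258.9 kPa.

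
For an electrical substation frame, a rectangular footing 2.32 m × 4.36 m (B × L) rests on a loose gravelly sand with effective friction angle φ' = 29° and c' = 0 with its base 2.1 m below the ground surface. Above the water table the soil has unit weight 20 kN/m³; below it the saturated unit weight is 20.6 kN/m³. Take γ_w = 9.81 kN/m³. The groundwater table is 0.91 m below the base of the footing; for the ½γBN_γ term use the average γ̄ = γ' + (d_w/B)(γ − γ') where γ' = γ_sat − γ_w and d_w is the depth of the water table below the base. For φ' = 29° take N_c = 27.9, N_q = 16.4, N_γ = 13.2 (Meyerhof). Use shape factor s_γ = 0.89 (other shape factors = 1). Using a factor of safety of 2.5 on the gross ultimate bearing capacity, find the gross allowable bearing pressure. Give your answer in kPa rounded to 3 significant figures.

q_all ≈ 354 kPa

Effective surcharge at the founding depth q = γ·D_f = 20 × 2.1 = 42 kPa.
With d_w = 0.91 m < B, γ̄ = 10.79 + (0.91/2.32) × (20 − 10.79) = 14.403 kN/m³.
q_ult = q·N_q + 0.5·γ·B·N_γ·s_γ
     = 42 × 16.4 + 0.5 × 14.403 × 2.32 × 13.2 × 0.89
     = 688.8 + 196.27 = 885.07 kPa.
q_all = 885.07 / 2.5 = 354.03 kPa.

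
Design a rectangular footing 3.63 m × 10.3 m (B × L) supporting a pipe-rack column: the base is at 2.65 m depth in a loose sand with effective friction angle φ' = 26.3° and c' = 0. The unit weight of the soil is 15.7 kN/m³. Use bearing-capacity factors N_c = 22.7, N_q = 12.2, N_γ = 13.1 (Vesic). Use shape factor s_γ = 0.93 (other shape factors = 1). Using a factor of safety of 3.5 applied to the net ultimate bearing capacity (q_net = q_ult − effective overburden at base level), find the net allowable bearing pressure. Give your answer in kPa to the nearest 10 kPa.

q = γ·D_f = 15.7 × 2.65 = 41.605 kPa.
q·N_q = 41.605 × 12.2 = 507.58 kPa
0.5·γ·B·N_γ·s_γ = 0.5 × 15.7 × 3.63 × 13.1 × 0.93 = 347.16 kPa
q_ult = 507.58 + 347.16 = 854.74 kPa.
Net ultimate: q_net = 854.74 − 41.605 = 813.14 kPa.
q_all(net) = 813.14 / 3.5 = 232.32 kPa.

q_all(net) ≈ 230 kPa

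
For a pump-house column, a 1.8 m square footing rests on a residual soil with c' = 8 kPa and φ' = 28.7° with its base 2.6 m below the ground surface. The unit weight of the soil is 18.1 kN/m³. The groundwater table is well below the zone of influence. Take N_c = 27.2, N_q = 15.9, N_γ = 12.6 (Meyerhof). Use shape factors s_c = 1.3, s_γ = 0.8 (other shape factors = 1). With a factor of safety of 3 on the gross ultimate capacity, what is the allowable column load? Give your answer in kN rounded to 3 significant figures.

P_all ≈ 1290 kN

Overburden at base level: q = 18.1 × 2.6 = 47.06 kPa.
Cohesion term c·N_c·s_c = 8 × 27.2 × 1.3 = 282.88 kPa; surcharge term q·N_q = 47.06 × 15.9 = 748.25 kPa; self-weight term 0.5·γ·B·N_γ·s_γ = 0.5 × 18.1 × 1.8 × 12.6 × 0.8 = 164.2 kPa.
q_ult = 282.88 + 748.25 + 164.2 = 1195.3 kPa.
Gross allowable pressure q_all = 1195.3 / 3 = 398.45 kPa.
Footing area = 3.24 m², so allowable column load = 398.45 × 3.24 = 1291 kN.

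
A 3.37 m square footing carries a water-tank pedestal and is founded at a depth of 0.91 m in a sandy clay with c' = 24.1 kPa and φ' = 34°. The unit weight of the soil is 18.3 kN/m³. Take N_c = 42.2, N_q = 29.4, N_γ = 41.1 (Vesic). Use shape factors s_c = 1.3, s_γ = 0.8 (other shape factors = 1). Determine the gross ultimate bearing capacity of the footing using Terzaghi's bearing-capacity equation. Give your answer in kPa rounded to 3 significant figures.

Effective surcharge at the founding depth q = γ·D_f = 18.3 × 0.91 = 16.653 kPa.
q_ult = c·N_c·s_c + q·N_q + 0.5·γ·B·N_γ·s_γ
     = 24.1 × 42.2 × 1.3 + 16.653 × 29.4 + 0.5 × 18.3 × 3.37 × 41.1 × 0.8
     = 1322.1 + 489.6 + 1013.9 = 2825.6 kPa.

q_ult ≈ 2830 kPa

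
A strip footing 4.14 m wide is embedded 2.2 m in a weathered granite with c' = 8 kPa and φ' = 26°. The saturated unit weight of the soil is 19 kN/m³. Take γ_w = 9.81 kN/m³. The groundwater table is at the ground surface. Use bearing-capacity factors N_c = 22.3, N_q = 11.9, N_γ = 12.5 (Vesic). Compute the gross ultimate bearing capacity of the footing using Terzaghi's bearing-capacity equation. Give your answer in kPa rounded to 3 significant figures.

q_ult ≈ 657 kPa

γ' = 19 − 9.81 = 9.19 kN/m³ (submerged throughout). q = 9.19 × 2.2 = 20.218 kPa; the same γ' applies in the ½γBN_γ term.
c·N_c = 8 × 22.3 = 178.4 kPa
q·N_q = 20.218 × 11.9 = 240.59 kPa
0.5·γ·B·N_γ = 0.5 × 9.19 × 4.14 × 12.5 = 237.79 kPa
q_ult = 178.4 + 240.59 + 237.79 = 656.79 kPa.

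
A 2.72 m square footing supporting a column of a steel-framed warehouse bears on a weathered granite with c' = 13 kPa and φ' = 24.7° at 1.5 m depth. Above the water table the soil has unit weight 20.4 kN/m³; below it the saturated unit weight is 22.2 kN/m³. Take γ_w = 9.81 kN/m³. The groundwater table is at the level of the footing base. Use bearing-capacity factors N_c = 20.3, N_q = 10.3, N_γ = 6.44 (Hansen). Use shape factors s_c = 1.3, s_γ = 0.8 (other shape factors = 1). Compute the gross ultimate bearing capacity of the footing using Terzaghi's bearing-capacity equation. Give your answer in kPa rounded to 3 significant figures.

q = γ·D_f = 20.4 × 1.5 = 30.6 kPa.
For the ½γBN_γ term take γ' = 22.2 − 9.81 = 12.39 kN/m³ (soil below base is submerged).
c·N_c·s_c = 13 × 20.3 × 1.3 = 343.07 kPa
q·N_q = 30.6 × 10.3 = 315.18 kPa
0.5·γ·B·N_γ·s_γ = 0.5 × 12.39 × 2.72 × 6.44 × 0.8 = 86.813 kPa
q_ult = 343.07 + 315.18 + 86.813 = 745.06 kPa.

q_ult ≈ 745 kPa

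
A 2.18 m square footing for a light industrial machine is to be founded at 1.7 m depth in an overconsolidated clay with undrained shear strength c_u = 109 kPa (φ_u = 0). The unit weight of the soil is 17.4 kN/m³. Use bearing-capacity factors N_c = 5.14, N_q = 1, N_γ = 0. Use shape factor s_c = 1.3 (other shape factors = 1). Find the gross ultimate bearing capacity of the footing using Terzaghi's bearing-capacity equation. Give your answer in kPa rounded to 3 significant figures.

Overburden at base level: q = 17.4 × 1.7 = 29.58 kPa.
Cohesion term c·N_c·s_c = 109 × 5.14 × 1.3 = 728.34 kPa; surcharge term q·N_q = 29.58 × 1 = 29.58 kPa.
q_ult = 728.34 + 29.58 = 757.92 kPa.

q_ult ≈ 758 kPa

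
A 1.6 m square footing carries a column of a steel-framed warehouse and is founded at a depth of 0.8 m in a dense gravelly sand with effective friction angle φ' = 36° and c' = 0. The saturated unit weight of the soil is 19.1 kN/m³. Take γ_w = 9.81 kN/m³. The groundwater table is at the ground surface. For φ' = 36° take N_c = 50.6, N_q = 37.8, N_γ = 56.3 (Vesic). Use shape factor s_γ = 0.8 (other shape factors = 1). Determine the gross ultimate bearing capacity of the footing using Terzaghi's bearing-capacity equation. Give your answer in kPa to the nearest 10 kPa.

With the water table at the surface the whole profile is submerged: γ' = 19.1 − 9.81 = 9.29 kN/m³, so q = γ'·D_f = 7.432 kPa; the same γ' applies in the ½γBN_γ term.
q_ult = q·N_q + 0.5·γ·B·N_γ·s_γ
     = 7.432 × 37.8 + 0.5 × 9.29 × 1.6 × 56.3 × 0.8
     = 280.93 + 334.74 = 615.67 kPa.

q_ult ≈ 620 kPa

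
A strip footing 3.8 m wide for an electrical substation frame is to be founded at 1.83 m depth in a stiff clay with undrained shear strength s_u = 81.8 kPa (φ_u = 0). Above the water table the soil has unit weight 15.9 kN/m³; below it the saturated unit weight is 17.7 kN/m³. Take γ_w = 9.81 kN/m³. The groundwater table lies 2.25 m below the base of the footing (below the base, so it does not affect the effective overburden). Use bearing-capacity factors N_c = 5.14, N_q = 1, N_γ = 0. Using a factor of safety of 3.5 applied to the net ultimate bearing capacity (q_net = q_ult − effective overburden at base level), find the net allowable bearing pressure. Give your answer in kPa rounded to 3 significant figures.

q_all(net) ≈ 120 kPa

Effective surcharge at the founding depth q = γ·D_f = 15.9 × 1.83 = 29.097 kPa.
q_ult = c·N_c + q·N_q
     = 81.8 × 5.14 + 29.097 × 1
     = 420.45 + 29.097 = 449.55 kPa.
Net ultimate: q_net = 449.55 − 29.097 = 420.45 kPa.
q_all(net) = 420.45 / 3.5 = 120.13 kPa.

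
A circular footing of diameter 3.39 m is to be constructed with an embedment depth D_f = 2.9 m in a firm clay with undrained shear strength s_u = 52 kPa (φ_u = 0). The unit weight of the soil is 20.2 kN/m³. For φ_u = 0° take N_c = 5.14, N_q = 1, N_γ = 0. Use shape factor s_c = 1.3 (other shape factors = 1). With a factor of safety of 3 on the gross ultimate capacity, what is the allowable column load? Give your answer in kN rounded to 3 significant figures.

P_all ≈ 1220 kN

Overburden at base level: q = 20.2 × 2.9 = 58.58 kPa.
Cohesion term c·N_c·s_c = 52 × 5.14 × 1.3 = 347.46 kPa; surcharge term q·N_q = 58.58 × 1 = 58.58 kPa.
q_ult = 347.46 + 58.58 = 406.04 kPa.
Gross allowable pressure q_all = 406.04 / 3 = 135.35 kPa.
Footing area = 9.0259 m², so allowable column load = 135.35 × 9.0259 = 1221.6 kN.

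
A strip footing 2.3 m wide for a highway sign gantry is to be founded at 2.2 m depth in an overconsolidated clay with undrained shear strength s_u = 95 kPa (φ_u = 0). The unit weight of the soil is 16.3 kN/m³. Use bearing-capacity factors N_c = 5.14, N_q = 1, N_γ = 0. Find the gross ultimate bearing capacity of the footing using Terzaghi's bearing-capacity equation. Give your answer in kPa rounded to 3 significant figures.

q_ult ≈ 524 kPa

Overburden at base level: q = 16.3 × 2.2 = 35.86 kPa.
Cohesion term c·N_c = 95 × 5.14 = 488.3 kPa; surcharge term q·N_q = 35.86 × 1 = 35.86 kPa.
q_ult = 488.3 + 35.86 = 524.16 kPa.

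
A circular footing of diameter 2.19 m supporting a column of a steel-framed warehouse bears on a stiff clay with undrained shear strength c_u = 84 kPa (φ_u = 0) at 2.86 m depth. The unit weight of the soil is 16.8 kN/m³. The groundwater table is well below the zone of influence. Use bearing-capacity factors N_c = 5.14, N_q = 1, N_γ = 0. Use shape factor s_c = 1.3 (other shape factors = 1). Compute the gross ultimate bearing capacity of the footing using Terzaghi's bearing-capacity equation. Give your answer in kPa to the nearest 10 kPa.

q = γ·D_f = 16.8 × 2.86 = 48.048 kPa.
c·N_c·s_c = 84 × 5.14 × 1.3 = 561.29 kPa
q·N_q = 48.048 × 1 = 48.048 kPa
q_ult = 561.29 + 48.048 = 609.34 kPa.

q_ult ≈ 610 kPa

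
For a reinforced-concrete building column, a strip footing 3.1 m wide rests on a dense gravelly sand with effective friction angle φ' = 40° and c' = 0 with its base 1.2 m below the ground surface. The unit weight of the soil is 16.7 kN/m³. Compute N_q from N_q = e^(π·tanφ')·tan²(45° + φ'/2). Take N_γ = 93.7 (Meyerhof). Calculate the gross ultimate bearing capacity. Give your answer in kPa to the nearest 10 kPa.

tan40° = 0.8391, so N_q = e^(π×0.8391)·tan²(65°) = 13.959 × 4.599 = 64.2.
q = γ·D_f = 16.7 × 1.2 = 20.04 kPa.
q·N_q = 20.04 × 64.195 = 1286.5 kPa
0.5·γ·B·N_γ = 0.5 × 16.7 × 3.1 × 93.7 = 2425.4 kPa
q_ult = 1286.5 + 2425.4 = 3711.9 kPa.

q_ult ≈ 3710 kPa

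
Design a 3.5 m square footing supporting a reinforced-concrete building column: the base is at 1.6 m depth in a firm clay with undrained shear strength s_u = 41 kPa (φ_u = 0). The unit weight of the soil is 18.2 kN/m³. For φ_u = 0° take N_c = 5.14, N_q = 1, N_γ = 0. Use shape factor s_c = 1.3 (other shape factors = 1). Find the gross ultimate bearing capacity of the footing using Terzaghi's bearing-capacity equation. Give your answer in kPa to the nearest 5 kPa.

Effective surcharge at the founding depth q = γ·D_f = 18.2 × 1.6 = 29.12 kPa.
q_ult = c·N_c·s_c + q·N_q
     = 41 × 5.14 × 1.3 + 29.12 × 1
     = 273.96 + 29.12 = 303.08 kPa.

q_ult ≈ 305 kPa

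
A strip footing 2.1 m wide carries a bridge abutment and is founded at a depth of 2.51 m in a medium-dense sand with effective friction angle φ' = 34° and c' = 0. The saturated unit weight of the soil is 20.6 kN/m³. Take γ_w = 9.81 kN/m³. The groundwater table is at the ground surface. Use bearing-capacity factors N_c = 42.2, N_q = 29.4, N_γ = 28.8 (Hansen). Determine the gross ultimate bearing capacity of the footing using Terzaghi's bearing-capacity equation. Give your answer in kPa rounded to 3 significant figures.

Water table at ground surface, so effective unit weight γ' = 20.6 − 9.81 = 10.79 kN/m³ is used throughout; overburden q = 10.79 × 2.51 = 27.083 kPa; the same γ' applies in the ½γBN_γ term.
Surcharge term q·N_q = 27.083 × 29.4 = 796.24 kPa; self-weight term 0.5·γ·B·N_γ = 0.5 × 10.79 × 2.1 × 28.8 = 326.29 kPa.
q_ult = 796.24 + 326.29 = 1122.5 kPa.

q_ult ≈ 1120 kPa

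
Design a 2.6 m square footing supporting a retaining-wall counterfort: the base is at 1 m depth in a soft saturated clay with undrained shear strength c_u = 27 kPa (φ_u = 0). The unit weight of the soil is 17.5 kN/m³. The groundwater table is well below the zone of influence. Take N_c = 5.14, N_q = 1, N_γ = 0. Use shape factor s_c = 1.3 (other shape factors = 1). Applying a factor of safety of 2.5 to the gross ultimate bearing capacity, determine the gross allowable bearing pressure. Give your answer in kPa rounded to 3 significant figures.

q_all ≈ 79.2 kPa

Effective surcharge at the founding depth q = γ·D_f = 17.5 × 1 = 17.5 kPa.
q_ult = c·N_c·s_c + q·N_q
     = 27 × 5.14 × 1.3 + 17.5 × 1
     = 180.41 + 17.5 = 197.91 kPa.
q_all = q_ult / FS = 197.91 / 2.5 = 79.166 kPa.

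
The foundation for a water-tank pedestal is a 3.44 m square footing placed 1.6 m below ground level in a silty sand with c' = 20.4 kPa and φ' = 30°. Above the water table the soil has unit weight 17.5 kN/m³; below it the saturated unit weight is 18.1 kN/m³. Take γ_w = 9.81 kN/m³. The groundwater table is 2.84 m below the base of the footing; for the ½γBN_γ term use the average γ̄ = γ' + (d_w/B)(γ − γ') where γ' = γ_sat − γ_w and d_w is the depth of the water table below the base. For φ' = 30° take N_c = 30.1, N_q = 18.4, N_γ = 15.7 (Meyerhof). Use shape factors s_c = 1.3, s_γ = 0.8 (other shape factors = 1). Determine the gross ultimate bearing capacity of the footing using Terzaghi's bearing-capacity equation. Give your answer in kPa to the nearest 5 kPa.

q_ult ≈ 1655 kPa

q = γ·D_f = 17.5 × 1.6 = 28 kPa.
γ' = 8.29 kN/m³; averaging over the depth B below the base, γ̄ = γ' + (d_w/B)(γ − γ') = 15.894 kN/m³.
c·N_c·s_c = 20.4 × 30.1 × 1.3 = 798.25 kPa
q·N_q = 28 × 18.4 = 515.2 kPa
0.5·γ·B·N_γ·s_γ = 0.5 × 15.894 × 3.44 × 15.7 × 0.8 = 343.35 kPa
q_ult = 798.25 + 515.2 + 343.35 = 1656.8 kPa.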